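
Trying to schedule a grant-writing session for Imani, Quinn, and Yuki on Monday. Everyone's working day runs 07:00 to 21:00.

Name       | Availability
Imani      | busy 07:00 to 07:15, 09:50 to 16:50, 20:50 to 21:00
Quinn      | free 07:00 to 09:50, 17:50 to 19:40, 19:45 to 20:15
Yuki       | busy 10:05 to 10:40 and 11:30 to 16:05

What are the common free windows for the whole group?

07:15-09:50, 17:50-19:40, 19:45-20:15

Imani free: 07:15-09:50, 16:50-20:50 (invert busy blocks within the working day).
Quinn free: 07:00-09:50, 17:50-19:40, 19:45-20:15.
Yuki free: 07:00-10:05, 10:40-11:30, 16:05-21:00 (invert busy blocks within the working day).
Imani ∩ Quinn: 07:15-09:50, 17:50-19:40, 19:45-20:15.
Imani ∩ Quinn ∩ Yuki: 07:15-09:50, 17:50-19:40, 19:45-20:15.
Those are the intersection windows.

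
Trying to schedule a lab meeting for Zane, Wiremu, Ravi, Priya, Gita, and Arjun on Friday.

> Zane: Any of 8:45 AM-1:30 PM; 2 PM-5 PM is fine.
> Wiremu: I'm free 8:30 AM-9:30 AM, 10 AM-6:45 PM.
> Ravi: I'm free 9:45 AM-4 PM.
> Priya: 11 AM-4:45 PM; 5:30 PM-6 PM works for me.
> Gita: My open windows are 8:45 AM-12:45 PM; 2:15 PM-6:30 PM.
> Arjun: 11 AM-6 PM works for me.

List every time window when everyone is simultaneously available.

11:00-12:45, 14:15-16:00

Zane ∩ Wiremu: 08:45-09:30, 10:00-13:30, 14:00-17:00.
Zane ∩ Wiremu ∩ Ravi: 10:00-13:30, 14:00-16:00.
Zane ∩ Wiremu ∩ Ravi ∩ Priya: 11:00-13:30, 14:00-16:00.
Zane ∩ Wiremu ∩ Ravi ∩ Priya ∩ Gita: 11:00-12:45, 14:15-16:00.
Zane ∩ Wiremu ∩ Ravi ∩ Priya ∩ Gita ∩ Arjun: 11:00-12:45, 14:15-16:00.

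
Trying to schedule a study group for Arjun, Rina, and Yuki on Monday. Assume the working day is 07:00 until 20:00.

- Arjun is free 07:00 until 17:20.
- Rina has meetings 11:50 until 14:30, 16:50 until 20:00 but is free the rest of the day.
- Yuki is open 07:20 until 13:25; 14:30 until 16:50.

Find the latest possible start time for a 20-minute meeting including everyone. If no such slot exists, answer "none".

16:30

Arjun free: 07:00-17:20.
Rina free: 07:00-11:50, 14:30-16:50 (invert busy blocks within the working day).
Yuki free: 07:20-13:25, 14:30-16:50.
Arjun ∩ Rina: 07:00-11:50, 14:30-16:50.
Arjun ∩ Rina ∩ Yuki: 07:20-11:50, 14:30-16:50.
So the common availability across everyone is 07:20-11:50, 14:30-16:50.
The last common window of at least 20 minutes is 14:30-16:50; a 20-minute meeting can start as late as 16:30 and still end by 16:50.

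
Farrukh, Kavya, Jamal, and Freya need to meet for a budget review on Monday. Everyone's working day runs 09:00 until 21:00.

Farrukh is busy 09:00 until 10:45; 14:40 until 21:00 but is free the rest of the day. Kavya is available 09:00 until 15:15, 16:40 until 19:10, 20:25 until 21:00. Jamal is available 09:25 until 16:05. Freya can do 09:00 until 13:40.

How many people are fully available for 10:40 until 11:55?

3

Farrukh free: 10:45-14:40 (invert busy blocks within the working day).
Kavya free: 09:00-15:15, 16:40-19:10, 20:25-21:00.
Jamal free: 09:25-16:05.
Freya free: 09:00-13:40.
Kavya, Jamal, and Freya can make the full 10:40-11:55 slot — that's 3.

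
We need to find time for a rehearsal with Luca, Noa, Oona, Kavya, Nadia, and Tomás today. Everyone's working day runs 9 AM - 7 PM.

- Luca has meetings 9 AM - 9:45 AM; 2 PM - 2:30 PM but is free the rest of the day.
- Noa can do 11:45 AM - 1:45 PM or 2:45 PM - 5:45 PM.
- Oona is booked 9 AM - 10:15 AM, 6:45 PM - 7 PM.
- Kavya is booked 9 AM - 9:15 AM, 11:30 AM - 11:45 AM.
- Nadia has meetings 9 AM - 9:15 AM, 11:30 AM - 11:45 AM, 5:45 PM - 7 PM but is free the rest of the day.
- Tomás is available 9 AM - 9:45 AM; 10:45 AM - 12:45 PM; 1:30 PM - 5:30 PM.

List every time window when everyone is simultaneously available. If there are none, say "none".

Luca free: 09:45-14:00, 14:30-19:00 (invert busy blocks within the working day).
Noa free: 11:45-13:45, 14:45-17:45.
Oona free: 10:15-18:45 (invert busy blocks within the working day).
Kavya free: 09:15-11:30, 11:45-19:00 (invert busy blocks within the working day).
Nadia free: 09:15-11:30, 11:45-17:45 (invert busy blocks within the working day).
Tomás free: 09:00-09:45, 10:45-12:45, 13:30-17:30.
Luca ∩ Noa: 11:45-13:45, 14:45-17:45.
Luca ∩ Noa ∩ Oona: 11:45-13:45, 14:45-17:45.
Luca ∩ Noa ∩ Oona ∩ Kavya: 11:45-13:45, 14:45-17:45.
Luca ∩ Noa ∩ Oona ∩ Kavya ∩ Nadia: 11:45-13:45, 14:45-17:45.
Luca ∩ Noa ∩ Oona ∩ Kavya ∩ Nadia ∩ Tomás: 11:45-12:45, 13:30-13:45, 14:45-17:30.
So the common availability across everyone is 11:45-12:45, 13:30-13:45, 14:45-17:30.

11:45-12:45, 13:30-13:45, 14:45-17:30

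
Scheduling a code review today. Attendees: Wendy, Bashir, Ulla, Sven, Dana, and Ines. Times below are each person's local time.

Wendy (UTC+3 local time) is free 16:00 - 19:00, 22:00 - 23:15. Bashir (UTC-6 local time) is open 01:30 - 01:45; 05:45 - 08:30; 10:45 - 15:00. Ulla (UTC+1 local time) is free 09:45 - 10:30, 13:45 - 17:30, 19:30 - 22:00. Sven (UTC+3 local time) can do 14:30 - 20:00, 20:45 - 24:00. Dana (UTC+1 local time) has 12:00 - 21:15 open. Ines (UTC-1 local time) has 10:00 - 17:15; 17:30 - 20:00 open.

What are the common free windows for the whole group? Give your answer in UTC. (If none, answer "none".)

13:00-14:30, 19:00-20:15

Wendy in UTC: 13:00-16:00, 19:00-20:15 (subtract 3h to convert from UTC+3).
Bashir in UTC: 07:30-07:45, 11:45-14:30, 16:45-21:00 (add 6h to convert from UTC-6).
Ulla in UTC: 08:45-09:30, 12:45-16:30, 18:30-21:00 (subtract 1h to convert from UTC+1).
Sven in UTC: 11:30-17:00, 17:45-21:00 (subtract 3h to convert from UTC+3).
Dana in UTC: 11:00-20:15 (subtract 1h to convert from UTC+1).
Ines in UTC: 11:00-18:15, 18:30-21:00 (add 1h to convert from UTC-1).
Wendy ∩ Bashir: 13:00-14:30, 19:00-20:15.
Wendy ∩ Bashir ∩ Ulla: 13:00-14:30, 19:00-20:15.
Wendy ∩ Bashir ∩ Ulla ∩ Sven: 13:00-14:30, 19:00-20:15.
Wendy ∩ Bashir ∩ Ulla ∩ Sven ∩ Dana: 13:00-14:30, 19:00-20:15.
Wendy ∩ Bashir ∩ Ulla ∩ Sven ∩ Dana ∩ Ines: 13:00-14:30, 19:00-20:15.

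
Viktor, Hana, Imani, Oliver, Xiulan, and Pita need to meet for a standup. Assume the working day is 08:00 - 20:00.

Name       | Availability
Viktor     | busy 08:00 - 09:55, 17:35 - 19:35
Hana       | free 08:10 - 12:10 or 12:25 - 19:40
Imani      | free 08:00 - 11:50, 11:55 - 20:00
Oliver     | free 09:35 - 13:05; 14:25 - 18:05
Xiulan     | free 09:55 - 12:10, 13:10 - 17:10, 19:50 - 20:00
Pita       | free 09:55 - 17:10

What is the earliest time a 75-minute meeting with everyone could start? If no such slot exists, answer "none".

Viktor free: 09:55-17:35, 19:35-20:00 (invert busy blocks within the working day).
Hana free: 08:10-12:10, 12:25-19:40.
Imani free: 08:00-11:50, 11:55-20:00.
Oliver free: 09:35-13:05, 14:25-18:05.
Xiulan free: 09:55-12:10, 13:10-17:10, 19:50-20:00.
Pita free: 09:55-17:10.
Viktor ∩ Hana: 09:55-12:10, 12:25-17:35, 19:35-19:40.
Viktor ∩ Hana ∩ Imani: 09:55-11:50, 11:55-12:10, 12:25-17:35, 19:35-19:40.
Viktor ∩ Hana ∩ Imani ∩ Oliver: 09:55-11:50, 11:55-12:10, 12:25-13:05, 14:25-17:35.
Viktor ∩ Hana ∩ Imani ∩ Oliver ∩ Xiulan: 09:55-11:50, 11:55-12:10, 14:25-17:10.
Viktor ∩ Hana ∩ Imani ∩ Oliver ∩ Xiulan ∩ Pita: 09:55-11:50, 11:55-12:10, 14:25-17:10.
So the common availability across everyone is 09:55-11:50, 11:55-12:10, 14:25-17:10.
The first common window of at least 75 minutes is 09:55-11:50, so the earliest start is 09:55.

09:55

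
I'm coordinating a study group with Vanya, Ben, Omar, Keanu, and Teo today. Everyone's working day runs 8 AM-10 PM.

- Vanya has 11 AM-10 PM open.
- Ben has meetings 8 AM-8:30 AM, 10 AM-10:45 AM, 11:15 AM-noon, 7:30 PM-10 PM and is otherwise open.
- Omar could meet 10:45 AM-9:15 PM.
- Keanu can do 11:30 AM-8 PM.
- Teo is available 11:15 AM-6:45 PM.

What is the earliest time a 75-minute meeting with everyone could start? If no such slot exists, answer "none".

Vanya free: 11:00-22:00.
Ben free: 08:30-10:00, 10:45-11:15, 12:00-19:30 (invert busy blocks within the working day).
Omar free: 10:45-21:15.
Keanu free: 11:30-20:00.
Teo free: 11:15-18:45.
Vanya ∩ Ben: 11:00-11:15, 12:00-19:30.
Vanya ∩ Ben ∩ Omar: 11:00-11:15, 12:00-19:30.
Vanya ∩ Ben ∩ Omar ∩ Keanu: 12:00-19:30.
Vanya ∩ Ben ∩ Omar ∩ Keanu ∩ Teo: 12:00-18:45.
The first common window of at least 75 minutes is 12:00-18:45, so the earliest start is 12:00.

12:00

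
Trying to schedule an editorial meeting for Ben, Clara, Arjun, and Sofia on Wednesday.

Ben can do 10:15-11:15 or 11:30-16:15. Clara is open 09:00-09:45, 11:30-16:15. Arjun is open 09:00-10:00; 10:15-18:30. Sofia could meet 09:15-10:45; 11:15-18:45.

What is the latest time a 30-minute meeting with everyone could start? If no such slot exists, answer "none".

15:45

Ben ∩ Clara: 11:30-16:15.
Ben ∩ Clara ∩ Arjun: 11:30-16:15.
Ben ∩ Clara ∩ Arjun ∩ Sofia: 11:30-16:15.
The last common window of at least 30 minutes is 11:30-16:15; a 30-minute meeting can start as late as 15:45 and still end by 16:15.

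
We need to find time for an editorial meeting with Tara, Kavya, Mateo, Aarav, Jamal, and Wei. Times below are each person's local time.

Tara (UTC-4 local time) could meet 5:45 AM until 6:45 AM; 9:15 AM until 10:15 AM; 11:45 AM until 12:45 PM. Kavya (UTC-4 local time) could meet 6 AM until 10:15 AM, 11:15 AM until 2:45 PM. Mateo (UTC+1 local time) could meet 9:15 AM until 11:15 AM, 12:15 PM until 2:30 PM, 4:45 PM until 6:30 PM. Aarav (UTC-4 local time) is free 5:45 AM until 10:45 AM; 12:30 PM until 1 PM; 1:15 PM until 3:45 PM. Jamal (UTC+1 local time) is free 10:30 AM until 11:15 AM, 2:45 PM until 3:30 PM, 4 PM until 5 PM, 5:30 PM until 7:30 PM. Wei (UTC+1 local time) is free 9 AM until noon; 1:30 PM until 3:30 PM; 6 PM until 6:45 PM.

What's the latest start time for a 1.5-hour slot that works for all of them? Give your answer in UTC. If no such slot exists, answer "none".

Tara in UTC: 09:45-10:45, 13:15-14:15, 15:45-16:45 (add 4h to convert from UTC-4).
Kavya in UTC: 10:00-14:15, 15:15-18:45 (add 4h to convert from UTC-4).
Mateo in UTC: 08:15-10:15, 11:15-13:30, 15:45-17:30 (subtract 1h to convert from UTC+1).
Aarav in UTC: 09:45-14:45, 16:30-17:00, 17:15-19:45 (add 4h to convert from UTC-4).
Jamal in UTC: 09:30-10:15, 13:45-14:30, 15:00-16:00, 16:30-18:30 (subtract 1h to convert from UTC+1).
Wei in UTC: 08:00-11:00, 12:30-14:30, 17:00-17:45 (subtract 1h to convert from UTC+1).
Tara ∩ Kavya: 10:00-10:45, 13:15-14:15, 15:45-16:45.
Tara ∩ Kavya ∩ Mateo: 10:00-10:15, 13:15-13:30, 15:45-16:45.
Tara ∩ Kavya ∩ Mateo ∩ Aarav: 10:00-10:15, 13:15-13:30, 16:30-16:45.
Tara ∩ Kavya ∩ Mateo ∩ Aarav ∩ Jamal: 10:00-10:15, 16:30-16:45.
Tara ∩ Kavya ∩ Mateo ∩ Aarav ∩ Jamal ∩ Wei: 10:00-10:15.
No common window is at least 90 minutes long.

none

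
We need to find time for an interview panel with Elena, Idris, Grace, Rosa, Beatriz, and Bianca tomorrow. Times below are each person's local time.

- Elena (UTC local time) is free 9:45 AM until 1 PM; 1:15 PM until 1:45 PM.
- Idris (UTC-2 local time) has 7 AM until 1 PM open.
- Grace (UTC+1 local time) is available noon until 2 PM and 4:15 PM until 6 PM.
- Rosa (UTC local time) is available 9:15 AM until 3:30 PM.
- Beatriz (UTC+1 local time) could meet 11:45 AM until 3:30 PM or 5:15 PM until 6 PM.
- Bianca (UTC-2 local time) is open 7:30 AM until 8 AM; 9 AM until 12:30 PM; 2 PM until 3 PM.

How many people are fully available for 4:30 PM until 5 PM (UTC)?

Elena in UTC: 09:45-13:00, 13:15-13:45.
Idris in UTC: 09:00-15:00 (add 2h to convert from UTC-2).
Grace in UTC: 11:00-13:00, 15:15-17:00 (subtract 1h to convert from UTC+1).
Rosa in UTC: 09:15-15:30.
Beatriz in UTC: 10:45-14:30, 16:15-17:00 (subtract 1h to convert from UTC+1).
Bianca in UTC: 09:30-10:00, 11:00-14:30, 16:00-17:00 (add 2h to convert from UTC-2).
Grace, Beatriz, and Bianca can make the full 16:30-17:00 slot — that's 3.

3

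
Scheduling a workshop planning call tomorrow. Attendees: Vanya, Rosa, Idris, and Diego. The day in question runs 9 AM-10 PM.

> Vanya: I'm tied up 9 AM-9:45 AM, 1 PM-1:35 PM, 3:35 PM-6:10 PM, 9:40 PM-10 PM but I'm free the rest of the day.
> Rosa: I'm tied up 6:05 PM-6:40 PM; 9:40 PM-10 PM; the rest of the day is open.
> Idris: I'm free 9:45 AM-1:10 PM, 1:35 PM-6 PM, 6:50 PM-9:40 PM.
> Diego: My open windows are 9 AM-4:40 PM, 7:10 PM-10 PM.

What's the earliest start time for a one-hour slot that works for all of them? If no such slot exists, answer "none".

09:45

Vanya free: 09:45-13:00, 13:35-15:35, 18:10-21:40 (invert busy blocks within the working day).
Rosa free: 09:00-18:05, 18:40-21:40 (invert busy blocks within the working day).
Idris free: 09:45-13:10, 13:35-18:00, 18:50-21:40.
Diego free: 09:00-16:40, 19:10-22:00.
Vanya ∩ Rosa: 09:45-13:00, 13:35-15:35, 18:40-21:40.
Vanya ∩ Rosa ∩ Idris: 09:45-13:00, 13:35-15:35, 18:50-21:40.
Vanya ∩ Rosa ∩ Idris ∩ Diego: 09:45-13:00, 13:35-15:35, 19:10-21:40.
Those are the intersection windows.
The first common window of at least 60 minutes is 09:45-13:00, so the earliest start is 09:45.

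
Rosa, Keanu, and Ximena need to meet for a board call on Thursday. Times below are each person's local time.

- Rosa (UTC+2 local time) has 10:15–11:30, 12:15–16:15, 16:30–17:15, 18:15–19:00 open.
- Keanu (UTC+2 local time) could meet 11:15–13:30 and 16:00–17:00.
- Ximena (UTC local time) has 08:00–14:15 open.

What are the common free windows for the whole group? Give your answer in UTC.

Rosa in UTC: 08:15-09:30, 10:15-14:15, 14:30-15:15, 16:15-17:00 (subtract 2h to convert from UTC+2).
Keanu in UTC: 09:15-11:30, 14:00-15:00 (subtract 2h to convert from UTC+2).
Ximena in UTC: 08:00-14:15.
Rosa ∩ Keanu: 09:15-09:30, 10:15-11:30, 14:00-14:15, 14:30-15:00.
Rosa ∩ Keanu ∩ Ximena: 09:15-09:30, 10:15-11:30, 14:00-14:15.

09:15-09:30, 10:15-11:30, 14:00-14:15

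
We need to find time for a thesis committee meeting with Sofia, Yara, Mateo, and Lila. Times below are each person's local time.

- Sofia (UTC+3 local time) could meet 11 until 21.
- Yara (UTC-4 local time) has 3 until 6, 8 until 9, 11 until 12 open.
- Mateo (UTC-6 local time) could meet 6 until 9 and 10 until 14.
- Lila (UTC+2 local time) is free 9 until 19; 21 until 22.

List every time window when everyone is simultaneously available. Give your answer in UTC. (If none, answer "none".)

12:00-13:00

Sofia in UTC: 08:00-18:00 (subtract 3h to convert from UTC+3).
Yara in UTC: 07:00-10:00, 12:00-13:00, 15:00-16:00 (add 4h to convert from UTC-4).
Mateo in UTC: 12:00-15:00, 16:00-20:00 (add 6h to convert from UTC-6).
Lila in UTC: 07:00-17:00, 19:00-20:00 (subtract 2h to convert from UTC+2).
Sofia ∩ Yara: 08:00-10:00, 12:00-13:00, 15:00-16:00.
Sofia ∩ Yara ∩ Mateo: 12:00-13:00.
Sofia ∩ Yara ∩ Mateo ∩ Lila: 12:00-13:00.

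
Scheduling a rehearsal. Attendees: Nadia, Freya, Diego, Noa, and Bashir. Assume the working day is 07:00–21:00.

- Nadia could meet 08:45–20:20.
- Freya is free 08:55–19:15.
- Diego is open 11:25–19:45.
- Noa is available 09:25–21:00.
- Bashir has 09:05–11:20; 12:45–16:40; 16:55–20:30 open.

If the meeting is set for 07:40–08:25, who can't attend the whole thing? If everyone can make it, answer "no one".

Nadia: not fully free for 07:40-08:25. Freya: not fully free for 07:40-08:25. Diego: not fully free for 07:40-08:25. Noa: not fully free for 07:40-08:25. Bashir: not fully free for 07:40-08:25.

Bashir, Diego, Freya, Nadia, Noa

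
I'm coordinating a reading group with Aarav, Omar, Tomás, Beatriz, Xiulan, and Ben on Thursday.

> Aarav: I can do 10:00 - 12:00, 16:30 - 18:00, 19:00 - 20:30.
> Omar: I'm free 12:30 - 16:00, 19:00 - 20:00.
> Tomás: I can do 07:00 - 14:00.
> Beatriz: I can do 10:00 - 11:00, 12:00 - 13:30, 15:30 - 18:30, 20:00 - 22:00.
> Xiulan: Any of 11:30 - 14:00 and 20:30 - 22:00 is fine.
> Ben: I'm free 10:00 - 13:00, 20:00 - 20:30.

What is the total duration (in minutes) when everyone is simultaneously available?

Aarav ∩ Omar: 19:00-20:00.
Aarav ∩ Omar ∩ Tomás: ∅.
Aarav ∩ Omar ∩ Tomás ∩ Beatriz: ∅.
Aarav ∩ Omar ∩ Tomás ∩ Beatriz ∩ Xiulan: ∅.
Aarav ∩ Omar ∩ Tomás ∩ Beatriz ∩ Xiulan ∩ Ben: ∅.
There is no time when everyone is free.
There is no common window, so the total is 0 minutes.

0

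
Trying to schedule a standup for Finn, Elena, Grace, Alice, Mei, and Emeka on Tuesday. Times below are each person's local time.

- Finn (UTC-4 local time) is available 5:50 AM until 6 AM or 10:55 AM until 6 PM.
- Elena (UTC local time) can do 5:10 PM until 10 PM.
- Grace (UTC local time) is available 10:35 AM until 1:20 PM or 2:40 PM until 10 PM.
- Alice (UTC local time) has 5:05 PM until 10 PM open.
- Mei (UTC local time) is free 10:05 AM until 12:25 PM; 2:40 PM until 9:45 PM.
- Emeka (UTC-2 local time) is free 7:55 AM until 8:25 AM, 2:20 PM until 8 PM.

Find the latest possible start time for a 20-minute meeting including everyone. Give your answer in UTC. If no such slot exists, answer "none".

21:25

Finn in UTC: 09:50-10:00, 14:55-22:00 (add 4h to convert from UTC-4).
Elena in UTC: 17:10-22:00.
Grace in UTC: 10:35-13:20, 14:40-22:00.
Alice in UTC: 17:05-22:00.
Mei in UTC: 10:05-12:25, 14:40-21:45.
Emeka in UTC: 09:55-10:25, 16:20-22:00 (add 2h to convert from UTC-2).
Finn ∩ Elena: 17:10-22:00.
Finn ∩ Elena ∩ Grace: 17:10-22:00.
Finn ∩ Elena ∩ Grace ∩ Alice: 17:10-22:00.
Finn ∩ Elena ∩ Grace ∩ Alice ∩ Mei: 17:10-21:45.
Finn ∩ Elena ∩ Grace ∩ Alice ∩ Mei ∩ Emeka: 17:10-21:45.
So the common availability across everyone is 17:10-21:45.
The last common window of at least 20 minutes is 17:10-21:45; a 20-minute meeting can start as late as 21:25 and still end by 21:45.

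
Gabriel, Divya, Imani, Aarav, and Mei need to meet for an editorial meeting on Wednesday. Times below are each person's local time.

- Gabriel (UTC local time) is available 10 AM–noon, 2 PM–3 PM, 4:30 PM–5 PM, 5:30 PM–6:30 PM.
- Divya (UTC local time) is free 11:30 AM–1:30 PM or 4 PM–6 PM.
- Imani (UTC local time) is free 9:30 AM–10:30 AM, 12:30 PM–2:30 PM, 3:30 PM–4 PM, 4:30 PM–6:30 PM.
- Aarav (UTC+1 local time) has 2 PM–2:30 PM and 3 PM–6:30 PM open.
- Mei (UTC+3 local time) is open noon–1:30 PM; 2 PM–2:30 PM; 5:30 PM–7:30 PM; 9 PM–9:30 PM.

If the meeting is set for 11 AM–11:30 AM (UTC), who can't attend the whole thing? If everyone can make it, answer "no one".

Aarav, Divya, Imani

Gabriel in UTC: 10:00-12:00, 14:00-15:00, 16:30-17:00, 17:30-18:30.
Divya in UTC: 11:30-13:30, 16:00-18:00.
Imani in UTC: 09:30-10:30, 12:30-14:30, 15:30-16:00, 16:30-18:30.
Aarav in UTC: 13:00-13:30, 14:00-17:30 (subtract 1h to convert from UTC+1).
Mei in UTC: 09:00-10:30, 11:00-11:30, 14:30-16:30, 18:00-18:30 (subtract 3h to convert from UTC+3).
Gabriel: free for 11:00-11:30. Divya: not fully free for 11:00-11:30. Imani: not fully free for 11:00-11:30. Aarav: not fully free for 11:00-11:30. Mei: free for 11:00-11:30.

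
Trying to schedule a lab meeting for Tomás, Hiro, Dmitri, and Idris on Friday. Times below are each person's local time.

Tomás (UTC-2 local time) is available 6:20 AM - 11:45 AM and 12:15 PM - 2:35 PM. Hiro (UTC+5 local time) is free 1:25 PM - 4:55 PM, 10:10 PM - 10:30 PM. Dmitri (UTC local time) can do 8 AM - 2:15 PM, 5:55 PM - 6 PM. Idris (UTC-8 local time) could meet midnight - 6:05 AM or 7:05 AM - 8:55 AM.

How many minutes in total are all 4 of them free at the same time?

Tomás in UTC: 08:20-13:45, 14:15-16:35 (add 2h to convert from UTC-2).
Hiro in UTC: 08:25-11:55, 17:10-17:30 (subtract 5h to convert from UTC+5).
Dmitri in UTC: 08:00-14:15, 17:55-18:00.
Idris in UTC: 08:00-14:05, 15:05-16:55 (add 8h to convert from UTC-8).
Tomás ∩ Hiro: 08:25-11:55.
Tomás ∩ Hiro ∩ Dmitri: 08:25-11:55.
Tomás ∩ Hiro ∩ Dmitri ∩ Idris: 08:25-11:55.
Those are the intersection windows.
That's a single block of 210 minutes.

210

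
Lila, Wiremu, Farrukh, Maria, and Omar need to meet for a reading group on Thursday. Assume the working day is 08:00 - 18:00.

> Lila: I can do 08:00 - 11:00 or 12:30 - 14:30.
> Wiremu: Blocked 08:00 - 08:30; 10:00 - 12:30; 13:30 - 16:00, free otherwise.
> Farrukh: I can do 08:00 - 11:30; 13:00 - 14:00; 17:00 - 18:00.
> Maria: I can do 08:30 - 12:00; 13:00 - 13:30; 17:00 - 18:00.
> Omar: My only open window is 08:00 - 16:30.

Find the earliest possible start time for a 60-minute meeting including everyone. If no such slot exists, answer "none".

Lila free: 08:00-11:00, 12:30-14:30.
Wiremu free: 08:30-10:00, 12:30-13:30, 16:00-18:00 (invert busy blocks within the working day).
Farrukh free: 08:00-11:30, 13:00-14:00, 17:00-18:00.
Maria free: 08:30-12:00, 13:00-13:30, 17:00-18:00.
Omar free: 08:00-16:30.
Lila ∩ Wiremu: 08:30-10:00, 12:30-13:30.
Lila ∩ Wiremu ∩ Farrukh: 08:30-10:00, 13:00-13:30.
Lila ∩ Wiremu ∩ Farrukh ∩ Maria: 08:30-10:00, 13:00-13:30.
Lila ∩ Wiremu ∩ Farrukh ∩ Maria ∩ Omar: 08:30-10:00, 13:00-13:30.
So the common availability across everyone is 08:30-10:00, 13:00-13:30.
The first common window of at least 60 minutes is 08:30-10:00, so the earliest start is 08:30.

08:30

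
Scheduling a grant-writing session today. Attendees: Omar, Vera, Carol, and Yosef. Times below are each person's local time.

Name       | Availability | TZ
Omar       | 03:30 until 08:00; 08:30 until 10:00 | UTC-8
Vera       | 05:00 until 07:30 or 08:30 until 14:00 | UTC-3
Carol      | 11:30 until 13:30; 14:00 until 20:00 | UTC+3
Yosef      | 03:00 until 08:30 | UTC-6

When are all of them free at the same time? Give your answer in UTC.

11:30-14:30

Omar in UTC: 11:30-16:00, 16:30-18:00 (add 8h to convert from UTC-8).
Vera in UTC: 08:00-10:30, 11:30-17:00 (add 3h to convert from UTC-3).
Carol in UTC: 08:30-10:30, 11:00-17:00 (subtract 3h to convert from UTC+3).
Yosef in UTC: 09:00-14:30 (add 6h to convert from UTC-6).
Omar ∩ Vera: 11:30-16:00, 16:30-17:00.
Omar ∩ Vera ∩ Carol: 11:30-16:00, 16:30-17:00.
Omar ∩ Vera ∩ Carol ∩ Yosef: 11:30-14:30.
Those are the intersection windows.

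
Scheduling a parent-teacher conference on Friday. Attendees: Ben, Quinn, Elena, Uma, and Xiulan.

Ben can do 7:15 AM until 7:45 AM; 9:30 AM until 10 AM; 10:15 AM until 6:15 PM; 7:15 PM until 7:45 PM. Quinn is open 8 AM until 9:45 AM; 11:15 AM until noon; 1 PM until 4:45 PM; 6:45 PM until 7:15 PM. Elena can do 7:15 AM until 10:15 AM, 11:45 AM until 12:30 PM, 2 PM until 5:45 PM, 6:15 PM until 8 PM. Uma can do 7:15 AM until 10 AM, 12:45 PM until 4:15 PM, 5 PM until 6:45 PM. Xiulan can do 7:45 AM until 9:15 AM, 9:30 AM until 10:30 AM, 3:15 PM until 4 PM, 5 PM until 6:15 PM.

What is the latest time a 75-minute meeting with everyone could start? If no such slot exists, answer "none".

Ben ∩ Quinn: 09:30-09:45, 11:15-12:00, 13:00-16:45.
Ben ∩ Quinn ∩ Elena: 09:30-09:45, 11:45-12:00, 14:00-16:45.
Ben ∩ Quinn ∩ Elena ∩ Uma: 09:30-09:45, 14:00-16:15.
Ben ∩ Quinn ∩ Elena ∩ Uma ∩ Xiulan: 09:30-09:45, 15:15-16:00.
No common window is at least 75 minutes long.

none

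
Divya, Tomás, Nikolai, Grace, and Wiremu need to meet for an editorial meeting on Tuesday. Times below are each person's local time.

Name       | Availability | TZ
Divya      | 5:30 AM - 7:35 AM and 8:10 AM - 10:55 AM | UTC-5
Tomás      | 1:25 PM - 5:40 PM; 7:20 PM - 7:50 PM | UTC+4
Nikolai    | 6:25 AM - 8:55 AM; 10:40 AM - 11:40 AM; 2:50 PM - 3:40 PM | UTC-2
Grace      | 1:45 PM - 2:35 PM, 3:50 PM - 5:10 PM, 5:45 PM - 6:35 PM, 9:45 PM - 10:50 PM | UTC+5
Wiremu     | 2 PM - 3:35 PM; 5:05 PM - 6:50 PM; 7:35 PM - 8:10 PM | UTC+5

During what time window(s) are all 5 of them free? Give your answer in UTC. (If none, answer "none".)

13:10-13:35

Divya in UTC: 10:30-12:35, 13:10-15:55 (add 5h to convert from UTC-5).
Tomás in UTC: 09:25-13:40, 15:20-15:50 (subtract 4h to convert from UTC+4).
Nikolai in UTC: 08:25-10:55, 12:40-13:40, 16:50-17:40 (add 2h to convert from UTC-2).
Grace in UTC: 08:45-09:35, 10:50-12:10, 12:45-13:35, 16:45-17:50 (subtract 5h to convert from UTC+5).
Wiremu in UTC: 09:00-10:35, 12:05-13:50, 14:35-15:10 (subtract 5h to convert from UTC+5).
Divya ∩ Tomás: 10:30-12:35, 13:10-13:40, 15:20-15:50.
Divya ∩ Tomás ∩ Nikolai: 10:30-10:55, 13:10-13:40.
Divya ∩ Tomás ∩ Nikolai ∩ Grace: 10:50-10:55, 13:10-13:35.
Divya ∩ Tomás ∩ Nikolai ∩ Grace ∩ Wiremu: 13:10-13:35.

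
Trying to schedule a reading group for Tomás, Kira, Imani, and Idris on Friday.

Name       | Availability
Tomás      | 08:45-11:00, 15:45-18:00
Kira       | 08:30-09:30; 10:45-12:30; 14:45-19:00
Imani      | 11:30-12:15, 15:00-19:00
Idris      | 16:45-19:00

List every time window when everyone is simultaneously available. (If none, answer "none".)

Tomás ∩ Kira: 08:45-09:30, 10:45-11:00, 15:45-18:00.
Tomás ∩ Kira ∩ Imani: 15:45-18:00.
Tomás ∩ Kira ∩ Imani ∩ Idris: 16:45-18:00.
Those are the intersection windows.

16:45-18:00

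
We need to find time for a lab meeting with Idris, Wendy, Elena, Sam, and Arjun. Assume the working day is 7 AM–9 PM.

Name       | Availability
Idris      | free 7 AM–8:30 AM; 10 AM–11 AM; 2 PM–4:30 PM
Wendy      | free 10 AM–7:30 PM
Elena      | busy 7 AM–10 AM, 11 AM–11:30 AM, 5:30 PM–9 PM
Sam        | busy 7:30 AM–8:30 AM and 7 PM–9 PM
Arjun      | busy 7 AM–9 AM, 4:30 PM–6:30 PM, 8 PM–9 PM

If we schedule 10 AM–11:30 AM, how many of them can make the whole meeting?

3

Idris free: 07:00-08:30, 10:00-11:00, 14:00-16:30.
Wendy free: 10:00-19:30.
Elena free: 10:00-11:00, 11:30-17:30 (invert busy blocks within the working day).
Sam free: 07:00-07:30, 08:30-19:00 (invert busy blocks within the working day).
Arjun free: 09:00-16:30, 18:30-20:00 (invert busy blocks within the working day).
Wendy, Sam, and Arjun can make the full 10:00-11:30 slot — that's 3.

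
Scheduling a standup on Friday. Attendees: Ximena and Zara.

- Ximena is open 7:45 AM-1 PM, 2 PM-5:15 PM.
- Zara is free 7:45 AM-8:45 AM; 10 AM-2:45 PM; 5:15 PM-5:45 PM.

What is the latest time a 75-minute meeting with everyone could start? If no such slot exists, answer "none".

Ximena ∩ Zara: 07:45-08:45, 10:00-13:00, 14:00-14:45.
The last common window of at least 75 minutes is 10:00-13:00; a 75-minute meeting can start as late as 11:45 and still end by 13:00.

11:45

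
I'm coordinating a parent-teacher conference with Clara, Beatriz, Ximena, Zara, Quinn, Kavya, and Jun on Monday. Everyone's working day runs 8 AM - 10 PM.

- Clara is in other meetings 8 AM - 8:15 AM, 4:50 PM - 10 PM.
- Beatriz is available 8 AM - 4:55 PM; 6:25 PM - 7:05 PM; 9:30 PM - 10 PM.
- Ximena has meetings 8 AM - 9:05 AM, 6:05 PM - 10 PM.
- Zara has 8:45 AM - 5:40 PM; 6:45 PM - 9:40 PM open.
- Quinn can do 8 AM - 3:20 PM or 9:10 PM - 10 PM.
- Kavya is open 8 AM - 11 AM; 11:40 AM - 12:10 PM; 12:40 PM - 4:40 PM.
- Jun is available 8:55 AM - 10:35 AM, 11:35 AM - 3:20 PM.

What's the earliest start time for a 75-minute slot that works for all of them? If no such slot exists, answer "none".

Clara free: 08:15-16:50 (invert busy blocks within the working day).
Beatriz free: 08:00-16:55, 18:25-19:05, 21:30-22:00.
Ximena free: 09:05-18:05 (invert busy blocks within the working day).
Zara free: 08:45-17:40, 18:45-21:40.
Quinn free: 08:00-15:20, 21:10-22:00.
Kavya free: 08:00-11:00, 11:40-12:10, 12:40-16:40.
Jun free: 08:55-10:35, 11:35-15:20.
Clara ∩ Beatriz: 08:15-16:50.
Clara ∩ Beatriz ∩ Ximena: 09:05-16:50.
Clara ∩ Beatriz ∩ Ximena ∩ Zara: 09:05-16:50.
Clara ∩ Beatriz ∩ Ximena ∩ Zara ∩ Quinn: 09:05-15:20.
Clara ∩ Beatriz ∩ Ximena ∩ Zara ∩ Quinn ∩ Kavya: 09:05-11:00, 11:40-12:10, 12:40-15:20.
Clara ∩ Beatriz ∩ Ximena ∩ Zara ∩ Quinn ∩ Kavya ∩ Jun: 09:05-10:35, 11:40-12:10, 12:40-15:20.
So the common availability across everyone is 09:05-10:35, 11:40-12:10, 12:40-15:20.
The first common window of at least 75 minutes is 09:05-10:35, so the earliest start is 09:05.

09:05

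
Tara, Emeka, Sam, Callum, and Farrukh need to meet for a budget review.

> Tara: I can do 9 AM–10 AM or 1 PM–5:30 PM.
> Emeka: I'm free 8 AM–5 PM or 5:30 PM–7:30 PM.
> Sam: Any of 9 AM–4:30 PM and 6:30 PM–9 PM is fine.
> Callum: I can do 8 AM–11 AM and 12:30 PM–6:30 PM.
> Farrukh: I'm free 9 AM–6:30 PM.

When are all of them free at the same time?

09:00-10:00, 13:00-16:30

Tara ∩ Emeka: 09:00-10:00, 13:00-17:00.
Tara ∩ Emeka ∩ Sam: 09:00-10:00, 13:00-16:30.
Tara ∩ Emeka ∩ Sam ∩ Callum: 09:00-10:00, 13:00-16:30.
Tara ∩ Emeka ∩ Sam ∩ Callum ∩ Farrukh: 09:00-10:00, 13:00-16:30.
Those are the intersection windows.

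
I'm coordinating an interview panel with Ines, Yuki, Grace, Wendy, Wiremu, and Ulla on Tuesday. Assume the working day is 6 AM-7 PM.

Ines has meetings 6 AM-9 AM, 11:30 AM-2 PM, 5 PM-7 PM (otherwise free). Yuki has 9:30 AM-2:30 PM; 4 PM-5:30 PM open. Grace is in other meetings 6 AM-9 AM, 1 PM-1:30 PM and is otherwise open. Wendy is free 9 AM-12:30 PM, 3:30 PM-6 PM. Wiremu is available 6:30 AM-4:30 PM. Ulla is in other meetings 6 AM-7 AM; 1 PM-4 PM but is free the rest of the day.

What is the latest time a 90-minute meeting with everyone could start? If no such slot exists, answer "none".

Ines free: 09:00-11:30, 14:00-17:00 (invert busy blocks within the working day).
Yuki free: 09:30-14:30, 16:00-17:30.
Grace free: 09:00-13:00, 13:30-19:00 (invert busy blocks within the working day).
Wendy free: 09:00-12:30, 15:30-18:00.
Wiremu free: 06:30-16:30.
Ulla free: 07:00-13:00, 16:00-19:00 (invert busy blocks within the working day).
Ines ∩ Yuki: 09:30-11:30, 14:00-14:30, 16:00-17:00.
Ines ∩ Yuki ∩ Grace: 09:30-11:30, 14:00-14:30, 16:00-17:00.
Ines ∩ Yuki ∩ Grace ∩ Wendy: 09:30-11:30, 16:00-17:00.
Ines ∩ Yuki ∩ Grace ∩ Wendy ∩ Wiremu: 09:30-11:30, 16:00-16:30.
Ines ∩ Yuki ∩ Grace ∩ Wendy ∩ Wiremu ∩ Ulla: 09:30-11:30, 16:00-16:30.
So the common availability across everyone is 09:30-11:30, 16:00-16:30.
The last common window of at least 90 minutes is 09:30-11:30; a 90-minute meeting can start as late as 10:00 and still end by 11:30.

10:00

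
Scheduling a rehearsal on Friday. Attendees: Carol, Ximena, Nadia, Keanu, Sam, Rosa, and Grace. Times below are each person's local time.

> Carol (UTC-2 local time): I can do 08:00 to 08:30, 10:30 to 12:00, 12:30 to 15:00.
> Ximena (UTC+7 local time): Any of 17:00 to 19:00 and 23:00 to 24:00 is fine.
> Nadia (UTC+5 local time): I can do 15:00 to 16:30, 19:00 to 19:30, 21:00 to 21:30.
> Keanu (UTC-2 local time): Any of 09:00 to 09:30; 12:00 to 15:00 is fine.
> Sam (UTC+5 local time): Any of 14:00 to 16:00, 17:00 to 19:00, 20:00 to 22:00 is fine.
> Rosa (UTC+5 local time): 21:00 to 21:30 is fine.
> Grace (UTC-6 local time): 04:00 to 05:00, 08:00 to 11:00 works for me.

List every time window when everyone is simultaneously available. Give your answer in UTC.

Carol in UTC: 10:00-10:30, 12:30-14:00, 14:30-17:00 (add 2h to convert from UTC-2).
Ximena in UTC: 10:00-12:00, 16:00-17:00 (subtract 7h to convert from UTC+7).
Nadia in UTC: 10:00-11:30, 14:00-14:30, 16:00-16:30 (subtract 5h to convert from UTC+5).
Keanu in UTC: 11:00-11:30, 14:00-17:00 (add 2h to convert from UTC-2).
Sam in UTC: 09:00-11:00, 12:00-14:00, 15:00-17:00 (subtract 5h to convert from UTC+5).
Rosa in UTC: 16:00-16:30 (subtract 5h to convert from UTC+5).
Grace in UTC: 10:00-11:00, 14:00-17:00 (add 6h to convert from UTC-6).
Carol ∩ Ximena: 10:00-10:30, 16:00-17:00.
Carol ∩ Ximena ∩ Nadia: 10:00-10:30, 16:00-16:30.
Carol ∩ Ximena ∩ Nadia ∩ Keanu: 16:00-16:30.
Carol ∩ Ximena ∩ Nadia ∩ Keanu ∩ Sam: 16:00-16:30.
Carol ∩ Ximena ∩ Nadia ∩ Keanu ∩ Sam ∩ Rosa: 16:00-16:30.
Carol ∩ Ximena ∩ Nadia ∩ Keanu ∩ Sam ∩ Rosa ∩ Grace: 16:00-16:30.
Those are the intersection windows.

16:00-16:30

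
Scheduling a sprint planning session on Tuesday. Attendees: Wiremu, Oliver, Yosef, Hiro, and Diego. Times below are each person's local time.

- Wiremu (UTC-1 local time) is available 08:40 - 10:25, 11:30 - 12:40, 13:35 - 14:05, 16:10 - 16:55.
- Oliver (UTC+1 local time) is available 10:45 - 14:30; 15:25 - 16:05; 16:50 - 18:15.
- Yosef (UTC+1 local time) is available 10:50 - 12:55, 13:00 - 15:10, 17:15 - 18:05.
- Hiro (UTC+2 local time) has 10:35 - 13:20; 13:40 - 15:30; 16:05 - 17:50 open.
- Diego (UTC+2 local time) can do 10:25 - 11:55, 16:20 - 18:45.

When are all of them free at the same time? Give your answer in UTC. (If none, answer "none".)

Wiremu in UTC: 09:40-11:25, 12:30-13:40, 14:35-15:05, 17:10-17:55 (add 1h to convert from UTC-1).
Oliver in UTC: 09:45-13:30, 14:25-15:05, 15:50-17:15 (subtract 1h to convert from UTC+1).
Yosef in UTC: 09:50-11:55, 12:00-14:10, 16:15-17:05 (subtract 1h to convert from UTC+1).
Hiro in UTC: 08:35-11:20, 11:40-13:30, 14:05-15:50 (subtract 2h to convert from UTC+2).
Diego in UTC: 08:25-09:55, 14:20-16:45 (subtract 2h to convert from UTC+2).
Wiremu ∩ Oliver: 09:45-11:25, 12:30-13:30, 14:35-15:05, 17:10-17:15.
Wiremu ∩ Oliver ∩ Yosef: 09:50-11:25, 12:30-13:30.
Wiremu ∩ Oliver ∩ Yosef ∩ Hiro: 09:50-11:20, 12:30-13:30.
Wiremu ∩ Oliver ∩ Yosef ∩ Hiro ∩ Diego: 09:50-09:55.
Those are the intersection windows.

09:50-09:55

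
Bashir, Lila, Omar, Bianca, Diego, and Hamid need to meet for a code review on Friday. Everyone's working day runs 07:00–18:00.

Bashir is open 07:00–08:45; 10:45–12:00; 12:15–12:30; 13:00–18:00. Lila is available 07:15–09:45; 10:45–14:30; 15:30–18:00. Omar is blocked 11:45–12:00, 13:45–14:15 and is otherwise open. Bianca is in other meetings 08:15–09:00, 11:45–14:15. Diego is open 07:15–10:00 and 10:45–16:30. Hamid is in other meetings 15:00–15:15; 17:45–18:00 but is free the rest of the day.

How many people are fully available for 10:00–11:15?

3

Bashir free: 07:00-08:45, 10:45-12:00, 12:15-12:30, 13:00-18:00.
Lila free: 07:15-09:45, 10:45-14:30, 15:30-18:00.
Omar free: 07:00-11:45, 12:00-13:45, 14:15-18:00 (invert busy blocks within the working day).
Bianca free: 07:00-08:15, 09:00-11:45, 14:15-18:00 (invert busy blocks within the working day).
Diego free: 07:15-10:00, 10:45-16:30.
Hamid free: 07:00-15:00, 15:15-17:45 (invert busy blocks within the working day).
Omar, Bianca, and Hamid can make the full 10:00-11:15 slot — that's 3.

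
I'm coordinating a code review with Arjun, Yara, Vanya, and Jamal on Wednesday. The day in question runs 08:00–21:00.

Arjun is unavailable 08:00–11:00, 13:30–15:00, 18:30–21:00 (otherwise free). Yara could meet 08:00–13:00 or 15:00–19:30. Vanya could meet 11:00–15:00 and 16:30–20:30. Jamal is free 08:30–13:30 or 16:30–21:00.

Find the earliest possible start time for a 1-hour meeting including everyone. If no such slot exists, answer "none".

11:00

Arjun free: 11:00-13:30, 15:00-18:30 (invert busy blocks within the working day).
Yara free: 08:00-13:00, 15:00-19:30.
Vanya free: 11:00-15:00, 16:30-20:30.
Jamal free: 08:30-13:30, 16:30-21:00.
Arjun ∩ Yara: 11:00-13:00, 15:00-18:30.
Arjun ∩ Yara ∩ Vanya: 11:00-13:00, 16:30-18:30.
Arjun ∩ Yara ∩ Vanya ∩ Jamal: 11:00-13:00, 16:30-18:30.
The first common window of at least 60 minutes is 11:00-13:00, so the earliest start is 11:00.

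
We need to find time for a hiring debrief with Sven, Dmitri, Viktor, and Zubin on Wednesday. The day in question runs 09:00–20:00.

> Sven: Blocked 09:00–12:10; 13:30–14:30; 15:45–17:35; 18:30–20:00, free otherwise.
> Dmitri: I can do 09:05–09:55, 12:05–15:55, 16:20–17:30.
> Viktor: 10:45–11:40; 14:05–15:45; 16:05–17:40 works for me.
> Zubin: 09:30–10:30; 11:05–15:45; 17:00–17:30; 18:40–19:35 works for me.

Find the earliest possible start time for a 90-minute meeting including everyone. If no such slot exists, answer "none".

Sven free: 12:10-13:30, 14:30-15:45, 17:35-18:30 (invert busy blocks within the working day).
Dmitri free: 09:05-09:55, 12:05-15:55, 16:20-17:30.
Viktor free: 10:45-11:40, 14:05-15:45, 16:05-17:40.
Zubin free: 09:30-10:30, 11:05-15:45, 17:00-17:30, 18:40-19:35.
Sven ∩ Dmitri: 12:10-13:30, 14:30-15:45.
Sven ∩ Dmitri ∩ Viktor: 14:30-15:45.
Sven ∩ Dmitri ∩ Viktor ∩ Zubin: 14:30-15:45.
So the common availability across everyone is 14:30-15:45.
No common window is at least 90 minutes long.

none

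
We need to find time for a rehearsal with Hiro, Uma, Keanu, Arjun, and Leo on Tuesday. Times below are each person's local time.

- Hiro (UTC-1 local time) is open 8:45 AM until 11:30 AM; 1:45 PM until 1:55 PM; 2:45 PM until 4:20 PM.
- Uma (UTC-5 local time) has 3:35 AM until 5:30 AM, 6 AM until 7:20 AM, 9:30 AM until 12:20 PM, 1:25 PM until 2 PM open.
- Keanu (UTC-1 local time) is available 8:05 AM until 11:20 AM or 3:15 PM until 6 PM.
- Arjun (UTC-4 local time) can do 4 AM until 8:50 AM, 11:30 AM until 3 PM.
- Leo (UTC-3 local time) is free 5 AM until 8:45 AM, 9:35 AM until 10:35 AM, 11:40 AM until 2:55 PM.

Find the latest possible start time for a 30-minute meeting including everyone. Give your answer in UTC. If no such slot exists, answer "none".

Hiro in UTC: 09:45-12:30, 14:45-14:55, 15:45-17:20 (add 1h to convert from UTC-1).
Uma in UTC: 08:35-10:30, 11:00-12:20, 14:30-17:20, 18:25-19:00 (add 5h to convert from UTC-5).
Keanu in UTC: 09:05-12:20, 16:15-19:00 (add 1h to convert from UTC-1).
Arjun in UTC: 08:00-12:50, 15:30-19:00 (add 4h to convert from UTC-4).
Leo in UTC: 08:00-11:45, 12:35-13:35, 14:40-17:55 (add 3h to convert from UTC-3).
Hiro ∩ Uma: 09:45-10:30, 11:00-12:20, 14:45-14:55, 15:45-17:20.
Hiro ∩ Uma ∩ Keanu: 09:45-10:30, 11:00-12:20, 16:15-17:20.
Hiro ∩ Uma ∩ Keanu ∩ Arjun: 09:45-10:30, 11:00-12:20, 16:15-17:20.
Hiro ∩ Uma ∩ Keanu ∩ Arjun ∩ Leo: 09:45-10:30, 11:00-11:45, 16:15-17:20.
The last common window of at least 30 minutes is 16:15-17:20; a 30-minute meeting can start as late as 16:50 and still end by 17:20.

16:50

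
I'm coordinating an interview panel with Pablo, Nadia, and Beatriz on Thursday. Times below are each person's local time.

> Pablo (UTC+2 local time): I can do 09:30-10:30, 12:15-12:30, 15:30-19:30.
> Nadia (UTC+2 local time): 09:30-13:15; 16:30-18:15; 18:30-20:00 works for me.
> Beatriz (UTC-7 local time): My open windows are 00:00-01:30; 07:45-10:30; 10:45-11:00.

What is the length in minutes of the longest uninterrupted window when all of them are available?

Pablo in UTC: 07:30-08:30, 10:15-10:30, 13:30-17:30 (subtract 2h to convert from UTC+2).
Nadia in UTC: 07:30-11:15, 14:30-16:15, 16:30-18:00 (subtract 2h to convert from UTC+2).
Beatriz in UTC: 07:00-08:30, 14:45-17:30, 17:45-18:00 (add 7h to convert from UTC-7).
Pablo ∩ Nadia: 07:30-08:30, 10:15-10:30, 14:30-16:15, 16:30-17:30.
Pablo ∩ Nadia ∩ Beatriz: 07:30-08:30, 14:45-16:15, 16:30-17:30.
The longest is 14:45-16:15 at 90 minutes.

90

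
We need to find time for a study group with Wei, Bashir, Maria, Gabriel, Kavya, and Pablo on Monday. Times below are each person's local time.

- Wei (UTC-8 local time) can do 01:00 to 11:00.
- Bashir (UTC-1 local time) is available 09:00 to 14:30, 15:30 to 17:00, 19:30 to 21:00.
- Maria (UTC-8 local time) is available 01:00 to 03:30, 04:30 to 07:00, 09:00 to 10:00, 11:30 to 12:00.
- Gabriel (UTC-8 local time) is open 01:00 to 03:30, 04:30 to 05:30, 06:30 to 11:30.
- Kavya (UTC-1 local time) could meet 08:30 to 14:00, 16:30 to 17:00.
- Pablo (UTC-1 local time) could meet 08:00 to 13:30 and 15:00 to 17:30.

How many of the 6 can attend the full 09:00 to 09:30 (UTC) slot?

4

Wei in UTC: 09:00-19:00 (add 8h to convert from UTC-8).
Bashir in UTC: 10:00-15:30, 16:30-18:00, 20:30-22:00 (add 1h to convert from UTC-1).
Maria in UTC: 09:00-11:30, 12:30-15:00, 17:00-18:00, 19:30-20:00 (add 8h to convert from UTC-8).
Gabriel in UTC: 09:00-11:30, 12:30-13:30, 14:30-19:30 (add 8h to convert from UTC-8).
Kavya in UTC: 09:30-15:00, 17:30-18:00 (add 1h to convert from UTC-1).
Pablo in UTC: 09:00-14:30, 16:00-18:30 (add 1h to convert from UTC-1).
Wei, Maria, Gabriel, and Pablo can make the full 09:00-09:30 slot — that's 4.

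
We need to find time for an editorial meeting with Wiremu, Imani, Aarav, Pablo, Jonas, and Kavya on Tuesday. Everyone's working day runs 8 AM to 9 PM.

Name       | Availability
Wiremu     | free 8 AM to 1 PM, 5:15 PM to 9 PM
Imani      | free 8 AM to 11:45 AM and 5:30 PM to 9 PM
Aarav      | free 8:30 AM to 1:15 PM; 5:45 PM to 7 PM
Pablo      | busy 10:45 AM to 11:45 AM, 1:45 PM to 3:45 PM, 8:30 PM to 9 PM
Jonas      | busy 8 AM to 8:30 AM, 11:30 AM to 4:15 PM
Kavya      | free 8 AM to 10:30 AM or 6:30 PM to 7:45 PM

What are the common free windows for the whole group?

Wiremu free: 08:00-13:00, 17:15-21:00.
Imani free: 08:00-11:45, 17:30-21:00.
Aarav free: 08:30-13:15, 17:45-19:00.
Pablo free: 08:00-10:45, 11:45-13:45, 15:45-20:30 (invert busy blocks within the working day).
Jonas free: 08:30-11:30, 16:15-21:00 (invert busy blocks within the working day).
Kavya free: 08:00-10:30, 18:30-19:45.
Wiremu ∩ Imani: 08:00-11:45, 17:30-21:00.
Wiremu ∩ Imani ∩ Aarav: 08:30-11:45, 17:45-19:00.
Wiremu ∩ Imani ∩ Aarav ∩ Pablo: 08:30-10:45, 17:45-19:00.
Wiremu ∩ Imani ∩ Aarav ∩ Pablo ∩ Jonas: 08:30-10:45, 17:45-19:00.
Wiremu ∩ Imani ∩ Aarav ∩ Pablo ∩ Jonas ∩ Kavya: 08:30-10:30, 18:30-19:00.

08:30-10:30, 18:30-19:00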